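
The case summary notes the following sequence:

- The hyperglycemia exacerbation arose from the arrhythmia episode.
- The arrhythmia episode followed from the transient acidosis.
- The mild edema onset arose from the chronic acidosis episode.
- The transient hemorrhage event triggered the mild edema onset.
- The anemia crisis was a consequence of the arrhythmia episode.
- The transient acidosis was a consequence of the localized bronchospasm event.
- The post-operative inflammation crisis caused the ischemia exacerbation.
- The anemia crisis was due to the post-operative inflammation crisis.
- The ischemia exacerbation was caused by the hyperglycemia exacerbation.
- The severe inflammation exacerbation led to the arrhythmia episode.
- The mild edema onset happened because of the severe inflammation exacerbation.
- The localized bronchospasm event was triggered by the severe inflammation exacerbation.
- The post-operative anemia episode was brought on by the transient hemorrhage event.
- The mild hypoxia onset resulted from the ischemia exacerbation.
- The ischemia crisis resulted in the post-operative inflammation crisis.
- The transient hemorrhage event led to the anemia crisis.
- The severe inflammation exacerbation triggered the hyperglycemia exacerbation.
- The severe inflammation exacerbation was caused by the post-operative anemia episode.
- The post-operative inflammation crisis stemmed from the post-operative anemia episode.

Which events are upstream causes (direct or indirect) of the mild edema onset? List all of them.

the chronic acidosis episode, the post-operative anemia episode, the severe inflammation exacerbation, the transient hemorrhage event

Immediate causes of the mild edema onset: the transient hemorrhage event, the chronic acidosis episode, the severe inflammation exacerbation.
Further upstream: the post-operative anemia episode.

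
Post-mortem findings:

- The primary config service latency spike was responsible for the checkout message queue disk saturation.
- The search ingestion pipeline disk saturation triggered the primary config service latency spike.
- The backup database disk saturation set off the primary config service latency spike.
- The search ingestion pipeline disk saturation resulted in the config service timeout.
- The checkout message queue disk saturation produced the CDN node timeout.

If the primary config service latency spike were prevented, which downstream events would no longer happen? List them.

Downstream of the primary config service latency spike: the checkout message queue disk saturation, the CDN node timeout.

the CDN node timeout, the checkout message queue disk saturation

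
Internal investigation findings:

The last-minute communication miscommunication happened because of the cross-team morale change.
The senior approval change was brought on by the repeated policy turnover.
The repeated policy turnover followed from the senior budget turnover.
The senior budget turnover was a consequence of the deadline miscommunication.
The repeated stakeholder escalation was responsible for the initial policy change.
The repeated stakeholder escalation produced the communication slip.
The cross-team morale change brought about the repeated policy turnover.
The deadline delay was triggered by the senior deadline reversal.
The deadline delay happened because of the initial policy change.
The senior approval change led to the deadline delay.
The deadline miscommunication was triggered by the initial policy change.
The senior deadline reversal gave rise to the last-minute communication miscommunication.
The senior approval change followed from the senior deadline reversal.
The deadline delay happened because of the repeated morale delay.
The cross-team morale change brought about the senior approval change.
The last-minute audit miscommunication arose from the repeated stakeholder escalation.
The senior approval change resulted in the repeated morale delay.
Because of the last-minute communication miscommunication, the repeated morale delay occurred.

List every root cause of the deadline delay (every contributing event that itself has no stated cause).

Tracing upstream from the deadline delay: the deadline delay ← the initial policy change ← the repeated stakeholder escalation.
A separate upstream branch: the deadline delay ← the senior deadline reversal.
A separate upstream branch: the deadline delay ← the senior approval change ← the cross-team morale change.
Each of those chain origins has no stated cause.

the cross-team morale change, the repeated stakeholder escalation, the senior deadline reversal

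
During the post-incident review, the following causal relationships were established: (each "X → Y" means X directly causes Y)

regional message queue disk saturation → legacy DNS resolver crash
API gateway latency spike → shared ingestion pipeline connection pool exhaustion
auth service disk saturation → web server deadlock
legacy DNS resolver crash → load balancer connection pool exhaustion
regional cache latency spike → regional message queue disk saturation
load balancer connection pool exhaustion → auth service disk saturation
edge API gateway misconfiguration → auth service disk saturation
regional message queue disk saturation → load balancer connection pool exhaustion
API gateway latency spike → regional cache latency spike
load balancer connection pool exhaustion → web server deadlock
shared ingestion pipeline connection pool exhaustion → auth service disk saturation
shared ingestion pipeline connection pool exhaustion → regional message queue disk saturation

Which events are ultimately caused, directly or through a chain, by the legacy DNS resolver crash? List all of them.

Direct effects: the load balancer connection pool exhaustion.
2 steps out: the auth service disk saturation, the web server deadlock.
Not reachable from it: the API gateway latency spike, the shared ingestion pipeline connection pool exhaustion, the regional cache latency spike, the regional message queue disk saturation, the edge API gateway misconfiguration.

the auth service disk saturation, the load balancer connection pool exhaustion, the web server deadlock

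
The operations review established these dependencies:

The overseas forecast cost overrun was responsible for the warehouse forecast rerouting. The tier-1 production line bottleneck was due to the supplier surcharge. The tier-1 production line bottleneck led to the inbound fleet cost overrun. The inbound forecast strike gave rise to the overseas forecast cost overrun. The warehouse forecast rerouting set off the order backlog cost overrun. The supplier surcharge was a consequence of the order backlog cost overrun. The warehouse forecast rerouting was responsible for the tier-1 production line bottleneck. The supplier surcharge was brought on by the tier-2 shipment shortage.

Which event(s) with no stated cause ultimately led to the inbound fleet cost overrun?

the inbound forecast strike, the tier-2 shipment shortage

Tracing upstream from the inbound fleet cost overrun: the inbound fleet cost overrun ← the tier-1 production line bottleneck ← the warehouse forecast rerouting ← the overseas forecast cost overrun ← the inbound forecast strike.
A separate upstream branch: the inbound fleet cost overrun ← the tier-1 production line bottleneck ← the supplier surcharge ← the tier-2 shipment shortage.
Each of those chain origins has no stated cause.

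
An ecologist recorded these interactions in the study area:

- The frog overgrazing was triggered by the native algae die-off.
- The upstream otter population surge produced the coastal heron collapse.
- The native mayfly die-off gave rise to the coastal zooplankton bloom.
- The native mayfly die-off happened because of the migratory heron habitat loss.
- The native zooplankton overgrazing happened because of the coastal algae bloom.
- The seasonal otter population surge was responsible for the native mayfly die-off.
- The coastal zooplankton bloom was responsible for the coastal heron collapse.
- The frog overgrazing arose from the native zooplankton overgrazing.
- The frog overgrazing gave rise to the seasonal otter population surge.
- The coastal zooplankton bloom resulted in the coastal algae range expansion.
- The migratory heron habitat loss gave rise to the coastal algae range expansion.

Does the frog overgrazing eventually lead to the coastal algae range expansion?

Yes

There is a causal chain: the frog overgrazing → the seasonal otter population surge → the native mayfly die-off → the coastal zooplankton bloom → the coastal algae range expansion.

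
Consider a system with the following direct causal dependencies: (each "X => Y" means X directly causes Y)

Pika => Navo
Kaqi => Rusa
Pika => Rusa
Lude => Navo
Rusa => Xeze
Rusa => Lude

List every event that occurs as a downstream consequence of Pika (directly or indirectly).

Lude, Navo, Rusa, Xeze

Direct effects: Rusa, Navo.
2 steps out: Xeze, Lude.
Not reachable from it: Kaqi.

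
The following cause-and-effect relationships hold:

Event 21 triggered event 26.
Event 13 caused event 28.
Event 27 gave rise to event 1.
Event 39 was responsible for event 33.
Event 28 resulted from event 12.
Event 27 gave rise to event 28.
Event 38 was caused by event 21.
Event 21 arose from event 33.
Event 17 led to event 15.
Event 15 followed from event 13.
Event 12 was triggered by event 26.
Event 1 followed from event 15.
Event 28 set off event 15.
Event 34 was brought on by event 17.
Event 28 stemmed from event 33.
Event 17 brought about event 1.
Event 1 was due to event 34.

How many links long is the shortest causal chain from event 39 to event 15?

3

Shortest chain: event 39 → event 33 → event 28 → event 15.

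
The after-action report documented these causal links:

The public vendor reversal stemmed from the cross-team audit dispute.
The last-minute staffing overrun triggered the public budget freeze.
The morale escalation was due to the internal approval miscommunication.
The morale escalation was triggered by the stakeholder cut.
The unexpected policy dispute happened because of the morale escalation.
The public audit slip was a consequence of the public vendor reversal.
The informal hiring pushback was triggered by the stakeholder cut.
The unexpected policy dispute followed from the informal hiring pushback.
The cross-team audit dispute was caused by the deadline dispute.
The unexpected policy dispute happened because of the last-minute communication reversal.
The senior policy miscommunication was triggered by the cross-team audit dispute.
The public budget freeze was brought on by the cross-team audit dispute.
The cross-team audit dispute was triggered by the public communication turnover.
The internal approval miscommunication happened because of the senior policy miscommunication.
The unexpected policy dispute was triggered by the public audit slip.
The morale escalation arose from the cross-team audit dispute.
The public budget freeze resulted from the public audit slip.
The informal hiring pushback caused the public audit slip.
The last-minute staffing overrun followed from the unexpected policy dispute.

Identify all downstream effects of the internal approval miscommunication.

Direct effects: the morale escalation.
2 steps out: the unexpected policy dispute.
3 steps out: the last-minute staffing overrun.
4 steps out: the public budget freeze.
Not reachable from it: the public communication turnover, the deadline dispute, the cross-team audit dispute, the public vendor reversal, the senior policy miscommunication, the stakeholder cut, the informal hiring pushback, the last-minute communication reversal, the public audit slip.

the last-minute staffing overrun, the morale escalation, the public budget freeze, the unexpected policy dispute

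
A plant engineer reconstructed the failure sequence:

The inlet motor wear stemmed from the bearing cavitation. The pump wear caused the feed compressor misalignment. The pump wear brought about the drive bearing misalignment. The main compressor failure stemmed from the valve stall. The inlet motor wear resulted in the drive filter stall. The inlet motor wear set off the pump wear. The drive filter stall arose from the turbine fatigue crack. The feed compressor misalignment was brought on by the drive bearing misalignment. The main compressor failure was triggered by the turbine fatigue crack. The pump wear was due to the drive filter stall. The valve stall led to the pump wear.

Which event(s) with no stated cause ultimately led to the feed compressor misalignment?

the bearing cavitation, the turbine fatigue crack, the valve stall

Tracing upstream from the feed compressor misalignment: the feed compressor misalignment ← the pump wear ← the inlet motor wear ← the bearing cavitation.
A separate upstream branch: the feed compressor misalignment ← the pump wear ← the valve stall.
A separate upstream branch: the feed compressor misalignment ← the pump wear ← the drive filter stall ← the turbine fatigue crack.
Each of those chain origins has no stated cause.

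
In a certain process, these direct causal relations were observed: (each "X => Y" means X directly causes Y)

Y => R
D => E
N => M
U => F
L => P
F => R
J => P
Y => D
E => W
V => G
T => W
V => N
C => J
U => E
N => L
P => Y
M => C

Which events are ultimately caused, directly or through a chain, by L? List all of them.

Direct effects: P.
2 steps out: Y.
3 steps out: D, R.
4 steps out: E.
5 steps out: W.
Not reachable from it: V, N, M, C, T, J, U, G, F.

D, E, P, R, W, Y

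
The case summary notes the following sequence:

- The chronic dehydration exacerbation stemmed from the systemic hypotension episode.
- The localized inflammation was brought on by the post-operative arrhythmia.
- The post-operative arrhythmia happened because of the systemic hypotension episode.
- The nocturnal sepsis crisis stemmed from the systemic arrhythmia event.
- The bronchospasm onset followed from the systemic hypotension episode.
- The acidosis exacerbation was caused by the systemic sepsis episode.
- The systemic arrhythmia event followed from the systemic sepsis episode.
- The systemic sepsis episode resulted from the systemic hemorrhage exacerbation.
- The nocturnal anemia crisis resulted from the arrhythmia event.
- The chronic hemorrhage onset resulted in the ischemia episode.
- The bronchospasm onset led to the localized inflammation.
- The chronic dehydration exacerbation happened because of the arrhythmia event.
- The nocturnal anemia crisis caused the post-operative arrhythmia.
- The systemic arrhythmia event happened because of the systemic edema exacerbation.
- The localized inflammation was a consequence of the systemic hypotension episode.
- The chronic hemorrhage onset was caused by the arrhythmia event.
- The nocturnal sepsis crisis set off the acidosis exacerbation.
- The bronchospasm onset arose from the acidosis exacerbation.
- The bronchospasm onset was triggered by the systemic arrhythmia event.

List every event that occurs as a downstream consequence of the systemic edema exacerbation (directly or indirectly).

Direct effects: the systemic arrhythmia event.
2 steps out: the nocturnal sepsis crisis, the bronchospasm onset.
3 steps out: the acidosis exacerbation, the localized inflammation.
Not reachable from it: the arrhythmia event, the systemic hypotension episode, the nocturnal anemia crisis, the chronic hemorrhage onset, the systemic hemorrhage exacerbation, the chronic dehydration exacerbation, the systemic sepsis episode, the ischemia episode, the post-operative arrhythmia.

the acidosis exacerbation, the bronchospasm onset, the localized inflammation, the nocturnal sepsis crisis, the systemic arrhythmia event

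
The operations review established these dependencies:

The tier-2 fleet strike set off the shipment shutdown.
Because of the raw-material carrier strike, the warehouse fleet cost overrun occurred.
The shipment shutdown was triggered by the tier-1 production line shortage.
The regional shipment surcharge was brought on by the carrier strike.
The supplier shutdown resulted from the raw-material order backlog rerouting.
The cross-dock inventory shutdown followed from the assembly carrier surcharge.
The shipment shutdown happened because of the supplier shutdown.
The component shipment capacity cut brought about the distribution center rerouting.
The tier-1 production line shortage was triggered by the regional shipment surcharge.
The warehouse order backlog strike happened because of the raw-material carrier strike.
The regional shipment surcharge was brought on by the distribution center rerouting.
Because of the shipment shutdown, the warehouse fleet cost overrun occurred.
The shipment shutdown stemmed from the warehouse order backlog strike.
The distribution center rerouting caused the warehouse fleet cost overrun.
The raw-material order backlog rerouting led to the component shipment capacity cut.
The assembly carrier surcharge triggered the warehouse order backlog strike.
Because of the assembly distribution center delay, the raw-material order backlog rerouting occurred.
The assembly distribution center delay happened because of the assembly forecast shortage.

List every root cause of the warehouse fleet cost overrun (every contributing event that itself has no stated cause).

the assembly carrier surcharge, the assembly forecast shortage, the carrier strike, the raw-material carrier strike, the tier-2 fleet strike

Tracing upstream from the warehouse fleet cost overrun: the warehouse fleet cost overrun ← the distribution center rerouting ← the component shipment capacity cut ← the raw-material order backlog rerouting ← the assembly distribution center delay ← the assembly forecast shortage.
A separate upstream branch: the warehouse fleet cost overrun ← the shipment shutdown ← the warehouse order backlog strike ← the assembly carrier surcharge.
A separate upstream branch: the warehouse fleet cost overrun ← the raw-material carrier strike.
A separate upstream branch: the warehouse fleet cost overrun ← the shipment shutdown ← the tier-1 production line shortage ← the regional shipment surcharge ← the carrier strike.
A separate upstream branch: the warehouse fleet cost overrun ← the shipment shutdown ← the tier-2 fleet strike.
Each of those chain origins has no stated cause.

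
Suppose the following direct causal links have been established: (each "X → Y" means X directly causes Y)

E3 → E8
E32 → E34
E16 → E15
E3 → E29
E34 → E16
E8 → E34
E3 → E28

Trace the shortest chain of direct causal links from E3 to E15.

E3 → E8 → E34 → E16 → E15

E3 → E8
E8 → E34
E34 → E16
E16 → E15
Length: 4 steps.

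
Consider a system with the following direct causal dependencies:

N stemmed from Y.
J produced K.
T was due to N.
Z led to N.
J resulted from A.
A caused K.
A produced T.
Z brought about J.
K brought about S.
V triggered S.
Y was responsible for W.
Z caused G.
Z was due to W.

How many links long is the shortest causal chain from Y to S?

Shortest chain: Y → W → Z → J → K → S.

5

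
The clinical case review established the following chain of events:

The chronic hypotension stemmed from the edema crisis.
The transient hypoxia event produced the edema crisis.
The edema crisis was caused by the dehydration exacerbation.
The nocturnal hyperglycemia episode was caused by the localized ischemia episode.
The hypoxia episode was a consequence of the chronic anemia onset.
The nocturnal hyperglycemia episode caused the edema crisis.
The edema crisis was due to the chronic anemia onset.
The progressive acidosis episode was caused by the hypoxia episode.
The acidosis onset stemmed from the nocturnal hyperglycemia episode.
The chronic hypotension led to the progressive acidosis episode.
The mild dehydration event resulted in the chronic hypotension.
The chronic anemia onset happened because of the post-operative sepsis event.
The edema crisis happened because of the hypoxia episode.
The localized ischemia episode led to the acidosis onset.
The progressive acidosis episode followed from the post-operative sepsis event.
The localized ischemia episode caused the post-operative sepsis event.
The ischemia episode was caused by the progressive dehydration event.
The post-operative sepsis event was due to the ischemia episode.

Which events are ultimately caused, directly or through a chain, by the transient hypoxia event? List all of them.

the chronic hypotension, the edema crisis, the progressive acidosis episode

Direct effects: the edema crisis.
2 steps out: the chronic hypotension.
3 steps out: the progressive acidosis episode.
Not reachable from it: the localized ischemia episode, the mild dehydration event, the nocturnal hyperglycemia episode, the progressive dehydration event, the dehydration exacerbation, the acidosis onset, the ischemia episode, the post-operative sepsis event, the chronic anemia onset, the hypoxia episode.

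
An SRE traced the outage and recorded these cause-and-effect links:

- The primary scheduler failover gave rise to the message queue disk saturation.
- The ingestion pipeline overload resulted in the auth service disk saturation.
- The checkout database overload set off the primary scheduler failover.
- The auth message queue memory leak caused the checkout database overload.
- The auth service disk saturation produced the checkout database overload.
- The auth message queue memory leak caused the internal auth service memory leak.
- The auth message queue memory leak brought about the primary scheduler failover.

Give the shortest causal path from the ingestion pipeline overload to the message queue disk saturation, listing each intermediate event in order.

the ingestion pipeline overload → the auth service disk saturation → the checkout database overload → the primary scheduler failover → the message queue disk saturation

the ingestion pipeline overload → the auth service disk saturation
the auth service disk saturation → the checkout database overload
the checkout database overload → the primary scheduler failover
the primary scheduler failover → the message queue disk saturation
Length: 4 steps.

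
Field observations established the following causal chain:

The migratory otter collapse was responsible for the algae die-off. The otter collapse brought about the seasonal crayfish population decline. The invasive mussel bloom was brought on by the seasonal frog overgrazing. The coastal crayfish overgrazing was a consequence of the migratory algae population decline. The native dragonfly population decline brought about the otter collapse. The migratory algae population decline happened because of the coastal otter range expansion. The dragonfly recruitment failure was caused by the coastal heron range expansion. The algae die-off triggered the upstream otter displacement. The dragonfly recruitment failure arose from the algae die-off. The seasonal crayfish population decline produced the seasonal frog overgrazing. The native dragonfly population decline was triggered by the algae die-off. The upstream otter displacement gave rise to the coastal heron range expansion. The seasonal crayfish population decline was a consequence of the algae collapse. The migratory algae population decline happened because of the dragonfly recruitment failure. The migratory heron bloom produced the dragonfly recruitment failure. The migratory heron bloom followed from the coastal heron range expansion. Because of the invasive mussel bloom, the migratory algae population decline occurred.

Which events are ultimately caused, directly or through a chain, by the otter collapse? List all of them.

the coastal crayfish overgrazing, the invasive mussel bloom, the migratory algae population decline, the seasonal crayfish population decline, the seasonal frog overgrazing

Direct effects: the seasonal crayfish population decline.
2 steps out: the seasonal frog overgrazing.
3 steps out: the invasive mussel bloom.
4 steps out: the migratory algae population decline.
5 steps out: the coastal crayfish overgrazing.
Not reachable from it: the migratory otter collapse, the algae collapse, the algae die-off, the native dragonfly population decline, the coastal otter range expansion, the upstream otter displacement, the coastal heron range expansion, the migratory heron bloom, the dragonfly recruitment failure.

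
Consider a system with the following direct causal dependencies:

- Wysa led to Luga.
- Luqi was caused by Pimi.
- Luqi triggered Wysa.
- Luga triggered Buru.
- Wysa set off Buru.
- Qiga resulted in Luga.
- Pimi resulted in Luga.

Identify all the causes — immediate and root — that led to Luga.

Luqi, Pimi, Qiga, Wysa

Immediate causes of Luga: Pimi, Wysa, Qiga.
Further upstream: Luqi.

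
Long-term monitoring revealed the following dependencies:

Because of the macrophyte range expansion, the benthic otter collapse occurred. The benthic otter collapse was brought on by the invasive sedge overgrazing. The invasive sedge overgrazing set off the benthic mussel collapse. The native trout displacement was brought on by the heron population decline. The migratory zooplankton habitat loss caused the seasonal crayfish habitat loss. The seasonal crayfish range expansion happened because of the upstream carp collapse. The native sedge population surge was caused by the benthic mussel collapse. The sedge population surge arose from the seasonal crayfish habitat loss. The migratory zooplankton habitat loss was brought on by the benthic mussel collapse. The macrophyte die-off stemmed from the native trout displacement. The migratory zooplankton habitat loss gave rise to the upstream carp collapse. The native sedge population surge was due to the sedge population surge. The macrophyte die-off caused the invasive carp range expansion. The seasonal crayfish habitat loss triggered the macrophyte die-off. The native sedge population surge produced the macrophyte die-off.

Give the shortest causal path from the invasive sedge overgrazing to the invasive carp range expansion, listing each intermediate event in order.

the invasive sedge overgrazing → the benthic mussel collapse
the benthic mussel collapse → the native sedge population surge
the native sedge population surge → the macrophyte die-off
the macrophyte die-off → the invasive carp range expansion
Length: 4 steps.

the invasive sedge overgrazing → the benthic mussel collapse → the native sedge population surge → the macrophyte die-off → the invasive carp range expansion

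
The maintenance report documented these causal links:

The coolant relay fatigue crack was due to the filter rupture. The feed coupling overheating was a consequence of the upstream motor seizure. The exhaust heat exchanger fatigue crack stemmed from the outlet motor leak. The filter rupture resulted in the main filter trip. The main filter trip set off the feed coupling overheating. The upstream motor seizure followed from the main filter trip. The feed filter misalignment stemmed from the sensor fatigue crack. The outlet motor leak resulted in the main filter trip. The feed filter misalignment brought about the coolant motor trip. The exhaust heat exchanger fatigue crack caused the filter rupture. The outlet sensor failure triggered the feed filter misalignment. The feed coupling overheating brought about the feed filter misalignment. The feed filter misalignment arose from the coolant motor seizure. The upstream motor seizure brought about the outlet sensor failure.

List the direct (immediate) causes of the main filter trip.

the filter rupture, the outlet motor leak

Upstream contributors include the exhaust heat exchanger fatigue crack, but only the filter rupture, the outlet motor leak feed directly into the main filter trip.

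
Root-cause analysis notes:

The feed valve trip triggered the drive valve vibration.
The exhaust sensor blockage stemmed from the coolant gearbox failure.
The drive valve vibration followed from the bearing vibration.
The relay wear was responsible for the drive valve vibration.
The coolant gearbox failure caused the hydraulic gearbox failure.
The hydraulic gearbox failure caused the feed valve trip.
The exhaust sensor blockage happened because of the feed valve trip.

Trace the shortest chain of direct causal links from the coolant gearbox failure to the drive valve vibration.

the coolant gearbox failure → the hydraulic gearbox failure
the hydraulic gearbox failure → the feed valve trip
the feed valve trip → the drive valve vibration
Length: 3 steps.

the coolant gearbox failure → the hydraulic gearbox failure → the feed valve trip → the drive valve vibration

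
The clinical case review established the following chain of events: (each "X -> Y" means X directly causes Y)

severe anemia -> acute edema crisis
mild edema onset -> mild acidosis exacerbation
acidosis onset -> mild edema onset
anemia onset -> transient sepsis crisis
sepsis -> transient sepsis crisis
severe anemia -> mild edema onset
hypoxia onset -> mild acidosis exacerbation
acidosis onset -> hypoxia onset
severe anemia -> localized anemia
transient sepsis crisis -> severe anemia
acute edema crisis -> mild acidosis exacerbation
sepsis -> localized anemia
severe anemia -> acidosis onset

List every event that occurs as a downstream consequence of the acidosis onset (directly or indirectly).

Direct effects: the hypoxia onset, the mild edema onset.
2 steps out: the mild acidosis exacerbation.
Not reachable from it: the sepsis, the transient sepsis crisis, the severe anemia, the localized anemia, the acute edema crisis, the anemia onset.

the hypoxia onset, the mild acidosis exacerbation, the mild edema onset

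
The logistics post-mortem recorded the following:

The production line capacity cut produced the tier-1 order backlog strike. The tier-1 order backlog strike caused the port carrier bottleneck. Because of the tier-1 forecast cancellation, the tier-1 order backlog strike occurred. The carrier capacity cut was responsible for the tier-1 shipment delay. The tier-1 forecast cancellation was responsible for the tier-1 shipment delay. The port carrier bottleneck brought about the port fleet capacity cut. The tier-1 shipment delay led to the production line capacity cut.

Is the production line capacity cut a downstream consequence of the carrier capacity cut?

There is a causal chain: the carrier capacity cut → the tier-1 shipment delay → the production line capacity cut.

Yes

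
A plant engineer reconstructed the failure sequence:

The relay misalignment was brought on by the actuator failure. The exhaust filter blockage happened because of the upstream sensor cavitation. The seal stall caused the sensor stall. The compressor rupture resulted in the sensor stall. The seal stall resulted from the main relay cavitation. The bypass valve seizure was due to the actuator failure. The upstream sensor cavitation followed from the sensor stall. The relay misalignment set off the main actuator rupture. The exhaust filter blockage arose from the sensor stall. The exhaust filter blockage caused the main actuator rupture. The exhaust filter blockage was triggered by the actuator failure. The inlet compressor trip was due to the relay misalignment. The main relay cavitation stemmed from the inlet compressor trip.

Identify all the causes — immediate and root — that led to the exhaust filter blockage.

Immediate causes of the exhaust filter blockage: the actuator failure, the sensor stall, the upstream sensor cavitation.
Further upstream: the relay misalignment, the inlet compressor trip, the main relay cavitation, the compressor rupture, the seal stall.

the actuator failure, the compressor rupture, the inlet compressor trip, the main relay cavitation, the relay misalignment, the seal stall, the sensor stall, the upstream sensor cavitation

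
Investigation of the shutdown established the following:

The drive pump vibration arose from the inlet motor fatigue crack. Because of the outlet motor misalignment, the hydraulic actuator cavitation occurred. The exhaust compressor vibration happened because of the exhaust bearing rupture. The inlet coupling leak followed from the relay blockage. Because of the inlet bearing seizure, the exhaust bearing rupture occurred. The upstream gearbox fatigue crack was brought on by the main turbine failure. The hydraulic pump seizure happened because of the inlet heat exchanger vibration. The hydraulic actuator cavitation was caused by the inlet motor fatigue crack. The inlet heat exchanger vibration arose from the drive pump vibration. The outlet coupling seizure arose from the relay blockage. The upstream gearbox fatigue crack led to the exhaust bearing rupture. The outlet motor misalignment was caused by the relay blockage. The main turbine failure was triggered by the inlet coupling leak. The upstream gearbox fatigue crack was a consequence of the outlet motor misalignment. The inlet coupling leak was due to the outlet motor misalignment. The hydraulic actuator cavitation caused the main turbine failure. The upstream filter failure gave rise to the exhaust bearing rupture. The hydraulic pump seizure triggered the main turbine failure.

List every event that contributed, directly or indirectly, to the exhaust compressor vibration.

the drive pump vibration, the exhaust bearing rupture, the hydraulic actuator cavitation, the hydraulic pump seizure, the inlet bearing seizure, the inlet coupling leak, the inlet heat exchanger vibration, the inlet motor fatigue crack, the main turbine failure, the outlet motor misalignment, the relay blockage, the upstream filter failure, the upstream gearbox fatigue crack

Immediate cause of the exhaust compressor vibration: the exhaust bearing rupture.
Further upstream: the relay blockage, the inlet motor fatigue crack, the outlet motor misalignment, the hydraulic actuator cavitation, the drive pump vibration, the inlet coupling leak, the inlet heat exchanger vibration, the hydraulic pump seizure, the main turbine failure, the upstream gearbox fatigue crack, the upstream filter failure, the inlet bearing seizure.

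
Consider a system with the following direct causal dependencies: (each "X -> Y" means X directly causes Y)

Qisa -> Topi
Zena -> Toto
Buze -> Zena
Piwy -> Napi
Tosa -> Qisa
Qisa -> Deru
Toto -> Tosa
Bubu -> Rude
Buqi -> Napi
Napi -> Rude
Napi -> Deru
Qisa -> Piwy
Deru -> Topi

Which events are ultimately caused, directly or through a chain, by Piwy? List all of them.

Deru, Napi, Rude, Topi

Direct effects: Napi.
2 steps out: Deru, Rude.
3 steps out: Topi.
Not reachable from it: Buze, Zena, Toto, Buqi, Tosa, Qisa, Bubu.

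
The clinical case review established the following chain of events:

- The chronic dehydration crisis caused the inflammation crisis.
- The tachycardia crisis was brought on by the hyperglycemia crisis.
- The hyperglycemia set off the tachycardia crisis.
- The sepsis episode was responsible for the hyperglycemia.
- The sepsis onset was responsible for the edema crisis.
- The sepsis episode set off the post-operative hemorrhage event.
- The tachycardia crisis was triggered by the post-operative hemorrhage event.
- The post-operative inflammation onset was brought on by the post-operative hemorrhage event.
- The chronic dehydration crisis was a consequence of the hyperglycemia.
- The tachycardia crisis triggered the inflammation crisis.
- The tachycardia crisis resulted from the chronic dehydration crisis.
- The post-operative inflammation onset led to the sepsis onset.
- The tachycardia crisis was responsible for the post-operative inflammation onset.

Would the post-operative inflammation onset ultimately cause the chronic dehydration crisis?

No

The post-operative inflammation onset leads to the sepsis onset, the edema crisis; the chronic dehydration crisis is not among them.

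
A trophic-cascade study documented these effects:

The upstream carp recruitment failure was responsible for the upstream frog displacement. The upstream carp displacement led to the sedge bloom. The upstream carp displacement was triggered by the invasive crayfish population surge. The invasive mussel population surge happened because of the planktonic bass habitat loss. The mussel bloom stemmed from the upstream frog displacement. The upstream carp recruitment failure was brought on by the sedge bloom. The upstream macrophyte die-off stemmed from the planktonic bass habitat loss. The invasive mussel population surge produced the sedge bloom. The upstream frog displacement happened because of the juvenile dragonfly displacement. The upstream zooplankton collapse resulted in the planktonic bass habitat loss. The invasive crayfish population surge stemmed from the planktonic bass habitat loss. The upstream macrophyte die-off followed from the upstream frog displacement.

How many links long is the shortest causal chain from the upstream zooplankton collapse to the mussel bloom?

Shortest chain: the upstream zooplankton collapse → the planktonic bass habitat loss → the invasive mussel population surge → the sedge bloom → the upstream carp recruitment failure → the upstream frog displacement → the mussel bloom.

6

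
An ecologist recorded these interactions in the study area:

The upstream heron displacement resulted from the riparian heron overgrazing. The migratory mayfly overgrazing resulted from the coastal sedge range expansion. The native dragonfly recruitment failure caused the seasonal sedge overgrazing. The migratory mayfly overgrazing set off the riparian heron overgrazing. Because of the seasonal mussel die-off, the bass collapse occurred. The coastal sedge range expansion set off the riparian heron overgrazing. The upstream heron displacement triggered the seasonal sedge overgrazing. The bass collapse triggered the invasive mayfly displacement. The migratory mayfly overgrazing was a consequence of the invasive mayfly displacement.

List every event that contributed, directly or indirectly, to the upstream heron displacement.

the bass collapse, the coastal sedge range expansion, the invasive mayfly displacement, the migratory mayfly overgrazing, the riparian heron overgrazing, the seasonal mussel die-off

Immediate cause of the upstream heron displacement: the riparian heron overgrazing.
Further upstream: the seasonal mussel die-off, the bass collapse, the coastal sedge range expansion, the invasive mayfly displacement, the migratory mayfly overgrazing.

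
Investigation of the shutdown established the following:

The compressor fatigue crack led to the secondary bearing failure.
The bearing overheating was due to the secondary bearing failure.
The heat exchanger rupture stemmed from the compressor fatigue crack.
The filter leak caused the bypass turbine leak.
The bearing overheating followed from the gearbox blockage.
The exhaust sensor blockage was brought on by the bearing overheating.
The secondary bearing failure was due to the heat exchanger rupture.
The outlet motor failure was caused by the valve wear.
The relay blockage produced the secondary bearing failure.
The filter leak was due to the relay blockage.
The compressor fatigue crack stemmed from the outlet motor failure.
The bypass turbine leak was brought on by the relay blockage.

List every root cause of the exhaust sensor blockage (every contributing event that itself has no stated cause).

the gearbox blockage, the relay blockage, the valve wear

Tracing upstream from the exhaust sensor blockage: the exhaust sensor blockage ← the bearing overheating ← the secondary bearing failure ← the relay blockage.
A separate upstream branch: the exhaust sensor blockage ← the bearing overheating ← the secondary bearing failure ← the compressor fatigue crack ← the outlet motor failure ← the valve wear.
A separate upstream branch: the exhaust sensor blockage ← the bearing overheating ← the gearbox blockage.
Each of those chain origins has no stated cause.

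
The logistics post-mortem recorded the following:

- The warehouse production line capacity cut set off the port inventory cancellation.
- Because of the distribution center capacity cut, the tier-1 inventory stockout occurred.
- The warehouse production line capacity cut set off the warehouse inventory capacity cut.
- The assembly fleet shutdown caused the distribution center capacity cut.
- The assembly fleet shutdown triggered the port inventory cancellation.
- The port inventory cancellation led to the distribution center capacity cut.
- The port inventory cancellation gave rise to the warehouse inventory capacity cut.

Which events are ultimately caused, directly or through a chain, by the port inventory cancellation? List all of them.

the distribution center capacity cut, the tier-1 inventory stockout, the warehouse inventory capacity cut

Direct effects: the distribution center capacity cut, the warehouse inventory capacity cut.
2 steps out: the tier-1 inventory stockout.
Not reachable from it: the assembly fleet shutdown, the warehouse production line capacity cut.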